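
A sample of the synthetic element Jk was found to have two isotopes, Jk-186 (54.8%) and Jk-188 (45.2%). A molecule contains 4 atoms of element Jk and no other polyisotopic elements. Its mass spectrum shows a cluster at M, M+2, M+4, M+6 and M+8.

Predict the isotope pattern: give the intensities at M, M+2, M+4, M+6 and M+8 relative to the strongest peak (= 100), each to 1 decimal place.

Each Jk atom is independently Jk-186 (p = 0.548) or Jk-188 (q = 0.452); the cluster is the binomial expansion (p + q)^4.
P(M) = 0.548^4 = 0.090182
P(M+2) = 4 × 0.548^3 × 0.452^1 = 0.297536
P(M+4) = 6 × 0.548^2 × 0.452^2 = 0.368120
P(M+6) = 4 × 0.548^1 × 0.452^3 = 0.202421
P(M+8) = 0.452^4 = 0.041740
The M+4 peak is largest (0.368120); scaling to 100 gives 24.5 : 80.8 : 100.0 : 55.0 : 11.3.

24.5 : 80.8 : 100.0 : 55.0 : 11.3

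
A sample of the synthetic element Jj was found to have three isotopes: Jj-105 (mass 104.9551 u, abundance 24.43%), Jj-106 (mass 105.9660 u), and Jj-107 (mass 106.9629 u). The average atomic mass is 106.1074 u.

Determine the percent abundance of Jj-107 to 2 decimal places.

Let x and y be the fractions of Jj-106 and Jj-107. Then x + y = 1 − 0.2443 = 0.7557 and 105.9660x + 106.9629y = 106.1074 − 0.2443×104.9551 = 80.46686907.
Substituting: 105.9660x + 106.9629(0.7557 − x) = 80.46686907
(105.9660 − 106.9629)x = -0.36499446  ⇒  x = 0.36613, y = 0.38957
Jj-106: 36.61%, Jj-107: 38.96%.

38.96%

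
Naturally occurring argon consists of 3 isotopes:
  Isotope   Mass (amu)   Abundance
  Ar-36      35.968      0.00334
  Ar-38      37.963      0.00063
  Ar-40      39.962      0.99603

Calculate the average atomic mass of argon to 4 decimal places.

39.9474 amu

The abundance-weighted mean is 0.00334 × 35.968 + 0.00063 × 37.963 + 0.99603 × 39.962
= 0.12013 + 0.02392 + 39.80335 = 39.94740 amu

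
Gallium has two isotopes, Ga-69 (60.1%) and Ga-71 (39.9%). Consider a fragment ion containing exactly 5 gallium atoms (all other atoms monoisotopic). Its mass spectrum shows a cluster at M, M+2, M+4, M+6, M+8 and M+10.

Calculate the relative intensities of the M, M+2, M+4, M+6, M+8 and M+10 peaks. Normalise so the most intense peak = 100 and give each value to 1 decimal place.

22.7 : 75.3 : 100.0 : 66.4 : 22.0 : 2.9

Each Ga atom is independently Ga-69 (p = 0.601) or Ga-71 (q = 0.399); the cluster is the binomial expansion (p + q)^5.
P(M) = 0.601^5 = 0.078410
P(M+2) = 5 × 0.601^4 × 0.399^1 = 0.260280
P(M+4) = 10 × 0.601^3 × 0.399^2 = 0.345596
P(M+6) = 10 × 0.601^2 × 0.399^3 = 0.229439
P(M+8) = 5 × 0.601^1 × 0.399^4 = 0.076162
P(M+10) = 0.399^5 = 0.010113
The M+4 peak is largest (0.345596); scaling to 100 gives 22.7 : 75.3 : 100.0 : 66.4 : 22.0 : 2.9.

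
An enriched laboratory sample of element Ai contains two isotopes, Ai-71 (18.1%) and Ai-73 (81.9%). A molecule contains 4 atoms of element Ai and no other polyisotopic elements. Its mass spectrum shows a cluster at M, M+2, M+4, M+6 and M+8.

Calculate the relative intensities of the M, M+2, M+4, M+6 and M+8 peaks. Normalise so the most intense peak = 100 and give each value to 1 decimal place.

0.2 : 4.3 : 29.3 : 88.4 : 100.0

Expanding (0.181 + 0.819)^4:
P(M) = 0.181^4 = 0.001073
P(M+2) = 4 × 0.181^3 × 0.819^1 = 0.019426
P(M+4) = 6 × 0.181^2 × 0.819^2 = 0.131849
P(M+6) = 4 × 0.181^1 × 0.819^3 = 0.397732
P(M+8) = 0.819^4 = 0.449920
The M+8 peak is largest (0.449920); scaling to 100 gives 0.2 : 4.3 : 29.3 : 88.4 : 100.0.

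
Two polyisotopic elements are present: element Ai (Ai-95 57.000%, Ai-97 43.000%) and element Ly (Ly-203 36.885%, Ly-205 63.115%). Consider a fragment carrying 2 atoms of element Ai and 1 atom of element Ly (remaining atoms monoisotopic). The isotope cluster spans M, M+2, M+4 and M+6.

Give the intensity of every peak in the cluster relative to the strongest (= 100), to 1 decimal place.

31.1 : 100.0 : 97.9 : 30.2

Element Ai pattern (n=2): 0.3249 : 0.4902 : 0.1849
Element Ly pattern (n=1): 0.36885 : 0.63115
Convolve the two distributions (both contribute in 2-u steps):
  M: 0.3249×0.36885 = 0.119839
  M+2: 0.3249×0.63115 + 0.4902×0.36885 = 0.385871
  M+4: 0.4902×0.63115 + 0.1849×0.36885 = 0.377590
  M+6: 0.1849×0.63115 = 0.116700
Scale to base peak (0.385871) = 100: 31.1 : 100.0 : 97.9 : 30.2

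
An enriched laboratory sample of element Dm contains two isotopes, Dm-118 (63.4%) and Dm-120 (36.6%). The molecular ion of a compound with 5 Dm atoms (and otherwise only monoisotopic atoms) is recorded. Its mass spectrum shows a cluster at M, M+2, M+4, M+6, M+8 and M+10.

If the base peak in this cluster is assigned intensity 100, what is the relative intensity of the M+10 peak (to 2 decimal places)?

1.92

(0.634 + 0.366)^5 gives M 0.1024, M+2 0.2957, M+4 0.3414, M+6 0.1971, M+8 0.0569, M+10 0.0066; the largest is M+4.
P(M+4) = C(5,2) × 0.634^3 × 0.366^2 = 10 × 0.2548401 × 0.133956 = 0.341374 (base)
P(M+10) = C(5,5) × 0.634^0 × 0.366^5 = 1 × 1.0000 × 0.00656758 = 0.006568
Relative intensity = 0.006568 / 0.341374 × 100 = 1.92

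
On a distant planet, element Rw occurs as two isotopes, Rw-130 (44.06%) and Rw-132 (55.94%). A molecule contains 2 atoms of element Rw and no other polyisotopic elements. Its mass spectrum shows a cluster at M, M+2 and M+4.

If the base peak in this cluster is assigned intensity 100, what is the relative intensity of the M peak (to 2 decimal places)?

39.38

Binomial terms of (0.4406 + 0.5594)^2: M 0.1941, M+2 0.4929, M+4 0.3129 → M+2 is the base peak.
P(M+2) = C(2,1) × 0.4406^1 × 0.5594^1 = 2 × 0.4406 × 0.5594 = 0.492943 (base)
P(M) = C(2,0) × 0.4406^2 × 0.5594^0 = 1 × 0.19412836 × 1.0000 = 0.194128
Relative intensity = 0.194128 / 0.492943 × 100 = 39.38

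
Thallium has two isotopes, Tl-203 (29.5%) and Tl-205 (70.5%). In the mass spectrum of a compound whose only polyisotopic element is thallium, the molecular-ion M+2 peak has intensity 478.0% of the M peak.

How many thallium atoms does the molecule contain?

With n Tl atoms, P(M+2)/P(M) = C(n,1)·p^(n−1)q / p^n = n·q/p = n · 0.705/0.295.
n = 4.780 × 0.295/0.705 = 2.00 ≈ 2

2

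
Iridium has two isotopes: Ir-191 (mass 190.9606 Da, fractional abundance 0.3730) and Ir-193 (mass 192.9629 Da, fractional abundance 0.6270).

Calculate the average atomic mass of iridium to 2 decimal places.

192.22 Da

Average mass = Σ (abundance × isotope mass) = 0.3730 × 190.9606 + 0.6270 × 192.9629
= 71.22830 + 120.98774 = 192.21604 Da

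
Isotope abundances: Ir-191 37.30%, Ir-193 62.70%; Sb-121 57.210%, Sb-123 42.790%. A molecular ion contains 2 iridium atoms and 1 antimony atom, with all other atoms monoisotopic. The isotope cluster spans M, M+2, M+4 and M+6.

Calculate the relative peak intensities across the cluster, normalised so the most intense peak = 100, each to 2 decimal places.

18.73 : 76.96 : 100.00 : 39.58

Iridium pattern (n=2): 0.139129 : 0.467742 : 0.393129
Antimony pattern (n=1): 0.5721 : 0.4279
Convolve the two distributions (both contribute in 2-u steps):
  M: 0.139129×0.5721 = 0.079596
  M+2: 0.139129×0.4279 + 0.467742×0.5721 = 0.327128
  M+4: 0.467742×0.4279 + 0.393129×0.5721 = 0.425056
  M+6: 0.393129×0.4279 = 0.168220
Scale to base peak (0.425056) = 100: 18.73 : 76.96 : 100.00 : 39.58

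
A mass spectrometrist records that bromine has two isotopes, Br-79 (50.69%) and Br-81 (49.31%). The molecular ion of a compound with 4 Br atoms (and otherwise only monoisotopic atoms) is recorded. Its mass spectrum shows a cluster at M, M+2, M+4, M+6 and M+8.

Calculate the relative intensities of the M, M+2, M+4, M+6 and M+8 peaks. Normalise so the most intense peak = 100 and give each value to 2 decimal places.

Each Br atom is independently Br-79 (p = 0.5069) or Br-81 (q = 0.4931); the cluster is the binomial expansion (p + q)^4.
P(M) = 0.5069^4 = 0.066022
P(M+2) = 4 × 0.5069^3 × 0.4931^1 = 0.256899
P(M+4) = 6 × 0.5069^2 × 0.4931^2 = 0.374857
P(M+6) = 4 × 0.5069^1 × 0.4931^3 = 0.243101
P(M+8) = 0.4931^4 = 0.059121
The M+4 peak is largest (0.374857); scaling to 100 gives 17.61 : 68.53 : 100.00 : 64.85 : 15.77.

17.61 : 68.53 : 100.00 : 64.85 : 15.77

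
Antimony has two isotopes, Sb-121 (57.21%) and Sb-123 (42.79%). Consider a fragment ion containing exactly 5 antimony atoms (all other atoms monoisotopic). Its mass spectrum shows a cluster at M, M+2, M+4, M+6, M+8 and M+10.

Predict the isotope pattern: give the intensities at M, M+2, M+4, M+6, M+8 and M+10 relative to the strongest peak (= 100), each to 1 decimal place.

17.9 : 66.8 : 100.0 : 74.8 : 28.0 : 4.2

Each Sb atom is independently Sb-121 (p = 0.5721) or Sb-123 (q = 0.4279); the cluster is the binomial expansion (p + q)^5.
P(M) = 0.5721^5 = 0.061286
P(M+2) = 5 × 0.5721^4 × 0.4279^1 = 0.229192
P(M+4) = 10 × 0.5721^3 × 0.4279^2 = 0.342847
P(M+6) = 10 × 0.5721^2 × 0.4279^3 = 0.256431
P(M+8) = 5 × 0.5721^1 × 0.4279^4 = 0.095898
P(M+10) = 0.4279^5 = 0.014345
The M+4 peak is largest (0.342847); scaling to 100 gives 17.9 : 66.8 : 100.0 : 74.8 : 28.0 : 4.2.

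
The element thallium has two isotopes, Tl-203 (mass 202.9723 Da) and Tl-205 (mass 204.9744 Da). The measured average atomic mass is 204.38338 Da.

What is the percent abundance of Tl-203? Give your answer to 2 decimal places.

29.52%

Writing the weighted mean with unknown fraction x of Tl-203:
202.9723·x + 204.9744·(1 − x) = 204.38338
(202.9723 − 204.9744)·x = 204.38338 − 204.9744
x = -0.59102 / -2.0021 = 0.29520 → 29.52% Tl-203, 70.48% Tl-205.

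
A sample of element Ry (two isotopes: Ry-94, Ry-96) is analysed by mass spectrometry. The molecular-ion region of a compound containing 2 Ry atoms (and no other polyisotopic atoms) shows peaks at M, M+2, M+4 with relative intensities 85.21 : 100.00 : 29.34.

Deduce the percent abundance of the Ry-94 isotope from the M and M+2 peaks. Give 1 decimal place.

63.0%

Write p for the Ry-94 fraction. I(M+2)/I(M) = [C(2,1)·p^1·(1−p)] / p^2 = 2·(1−p)/p = 100.00/85.21 = 1.1736
(1−p)/p = 1.1736/2 = 0.5868  ⇒  p = 1/(1 + 0.5868) = 0.6302
Ry-94: 63.0%, Ry-96: 37.0%.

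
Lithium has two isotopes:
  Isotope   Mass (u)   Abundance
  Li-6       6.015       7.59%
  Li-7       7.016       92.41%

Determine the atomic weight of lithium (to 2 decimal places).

6.94 u

Weight each isotope mass by its fractional abundance: 0.0759 × 6.015 + 0.9241 × 7.016
= 0.4565 + 6.4835 = 6.9400 u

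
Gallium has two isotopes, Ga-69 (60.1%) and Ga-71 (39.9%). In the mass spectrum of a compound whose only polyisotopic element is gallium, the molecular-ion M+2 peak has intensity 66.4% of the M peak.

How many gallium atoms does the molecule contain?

1

For n independent Ga atoms, I(M+2)/I(M) = n · (abundance Ga-71) / (abundance Ga-69) = n · 0.399/0.601.
n = 0.664 × 0.601/0.399 = 1.00 ≈ 1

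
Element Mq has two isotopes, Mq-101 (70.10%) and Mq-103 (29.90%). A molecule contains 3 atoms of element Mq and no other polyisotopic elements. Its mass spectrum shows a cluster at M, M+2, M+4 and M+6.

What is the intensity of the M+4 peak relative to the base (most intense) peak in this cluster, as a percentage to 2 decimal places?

(0.7010 + 0.2990)^3 gives M 0.3445, M+2 0.4408, M+4 0.1880, M+6 0.0267; the largest is M+2.
P(M+2) = C(3,1) × 0.7010^2 × 0.2990^1 = 3 × 0.491401 × 0.2990 = 0.440787 (base)
P(M+4) = C(3,2) × 0.7010^1 × 0.2990^2 = 3 × 0.7010 × 0.089401 = 0.188010
Relative intensity = 0.188010 / 0.440787 × 100 = 42.65

42.65%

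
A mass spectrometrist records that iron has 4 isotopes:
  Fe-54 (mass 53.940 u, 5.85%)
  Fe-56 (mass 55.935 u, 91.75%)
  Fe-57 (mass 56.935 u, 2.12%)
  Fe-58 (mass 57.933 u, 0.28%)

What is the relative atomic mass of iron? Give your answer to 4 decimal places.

55.8451 u

The abundance-weighted mean is 0.0585 × 53.940 + 0.9175 × 55.935 + 0.0212 × 56.935 + 0.0028 × 57.933
= 3.15549 + 51.32036 + 1.20702 + 0.16221 = 55.84508 u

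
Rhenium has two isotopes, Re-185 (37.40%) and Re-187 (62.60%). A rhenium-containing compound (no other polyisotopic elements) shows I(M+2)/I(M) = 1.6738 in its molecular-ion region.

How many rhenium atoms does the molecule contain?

1

With n Re atoms, P(M+2)/P(M) = C(n,1)·p^(n−1)q / p^n = n·q/p = n · 0.6260/0.3740.
n = 1.6738 × 0.3740/0.6260 = 1.00 ≈ 1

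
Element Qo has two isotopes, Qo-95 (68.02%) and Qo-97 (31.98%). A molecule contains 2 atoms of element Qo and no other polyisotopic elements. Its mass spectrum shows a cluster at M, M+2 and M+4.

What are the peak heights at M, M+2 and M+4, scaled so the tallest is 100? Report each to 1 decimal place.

100.0 : 94.0 : 22.1

Each Qo atom is independently Qo-95 (p = 0.6802) or Qo-97 (q = 0.3198); the cluster is the binomial expansion (p + q)^2.
P(M) = 0.6802^2 = 0.462672
P(M+2) = 2 × 0.6802^1 × 0.3198^1 = 0.435056
P(M+4) = 0.3198^2 = 0.102272
The M peak is largest (0.462672); scaling to 100 gives 100.0 : 94.0 : 22.1.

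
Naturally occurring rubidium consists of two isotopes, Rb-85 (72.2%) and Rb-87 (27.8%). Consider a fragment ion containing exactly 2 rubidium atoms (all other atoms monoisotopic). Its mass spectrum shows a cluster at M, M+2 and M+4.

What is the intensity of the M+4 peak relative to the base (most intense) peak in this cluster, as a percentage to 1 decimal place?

14.8%

Term probabilities: M 0.5213, M+2 0.4014, M+4 0.0773. Base peak = M.
P(M) = C(2,0) × 0.722^2 × 0.278^0 = 1 × 0.521284 × 1.0000 = 0.521284 (base)
P(M+4) = C(2,2) × 0.722^0 × 0.278^2 = 1 × 1.0000 × 0.077284 = 0.077284
Relative intensity = 0.077284 / 0.521284 × 100 = 14.8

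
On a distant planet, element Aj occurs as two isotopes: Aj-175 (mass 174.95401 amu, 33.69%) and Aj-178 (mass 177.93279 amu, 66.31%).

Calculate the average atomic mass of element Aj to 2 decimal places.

176.93 amu

The abundance-weighted mean is 0.3369 × 174.95401 + 0.6631 × 177.93279
= 58.942006 + 117.987233 = 176.929239 amu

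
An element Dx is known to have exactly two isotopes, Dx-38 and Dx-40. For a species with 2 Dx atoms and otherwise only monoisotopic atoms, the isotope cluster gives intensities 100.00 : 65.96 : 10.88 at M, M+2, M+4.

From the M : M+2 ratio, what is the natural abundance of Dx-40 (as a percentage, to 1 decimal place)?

Write p for the Dx-38 fraction. I(M+2)/I(M) = [C(2,1)·p^1·(1−p)] / p^2 = 2·(1−p)/p = 65.96/100.00 = 0.6596
(1−p)/p = 0.6596/2 = 0.3298  ⇒  p = 1/(1 + 0.3298) = 0.7520
Dx-38: 75.2%, Dx-40: 24.8%.

24.8%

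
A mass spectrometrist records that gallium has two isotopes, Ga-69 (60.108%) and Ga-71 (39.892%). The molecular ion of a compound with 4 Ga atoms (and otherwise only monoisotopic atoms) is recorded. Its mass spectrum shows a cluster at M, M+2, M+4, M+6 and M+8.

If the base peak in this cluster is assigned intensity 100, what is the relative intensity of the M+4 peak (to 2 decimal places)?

99.55

Term probabilities: M 0.1305, M+2 0.3465, M+4 0.3450, M+6 0.1526, M+8 0.0253. Base peak = M+2.
P(M+2) = C(4,1) × 0.60108^3 × 0.39892^1 = 4 × 0.2171685 × 0.39892 = 0.346531 (base)
P(M+4) = C(4,2) × 0.60108^2 × 0.39892^2 = 6 × 0.36129717 × 0.15913717 = 0.344975
Relative intensity = 0.344975 / 0.346531 × 100 = 99.55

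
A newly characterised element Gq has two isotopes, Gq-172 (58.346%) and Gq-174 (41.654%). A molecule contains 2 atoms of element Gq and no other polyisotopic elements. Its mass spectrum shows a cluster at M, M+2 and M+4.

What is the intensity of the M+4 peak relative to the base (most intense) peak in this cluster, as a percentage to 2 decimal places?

35.70%

Term probabilities: M 0.3404, M+2 0.4861, M+4 0.1735. Base peak = M+2.
P(M+2) = C(2,1) × 0.58346^1 × 0.41654^1 = 2 × 0.58346 × 0.41654 = 0.486069 (base)
P(M+4) = C(2,2) × 0.58346^0 × 0.41654^2 = 1 × 1.0000 × 0.17350557 = 0.173506
Relative intensity = 0.173506 / 0.486069 × 100 = 35.70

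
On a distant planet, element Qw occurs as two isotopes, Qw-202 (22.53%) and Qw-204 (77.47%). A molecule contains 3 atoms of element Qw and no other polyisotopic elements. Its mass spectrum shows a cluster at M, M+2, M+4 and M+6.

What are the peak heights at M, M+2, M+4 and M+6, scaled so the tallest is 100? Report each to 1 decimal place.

2.5 : 25.4 : 87.2 : 100.0

Expanding (0.2253 + 0.7747)^3:
P(M) = 0.2253^3 = 0.011436
P(M+2) = 3 × 0.2253^2 × 0.7747^1 = 0.117972
P(M+4) = 3 × 0.2253^1 × 0.7747^2 = 0.405648
P(M+6) = 0.7747^3 = 0.464944
The M+6 peak is largest (0.464944); scaling to 100 gives 2.5 : 25.4 : 87.2 : 100.0.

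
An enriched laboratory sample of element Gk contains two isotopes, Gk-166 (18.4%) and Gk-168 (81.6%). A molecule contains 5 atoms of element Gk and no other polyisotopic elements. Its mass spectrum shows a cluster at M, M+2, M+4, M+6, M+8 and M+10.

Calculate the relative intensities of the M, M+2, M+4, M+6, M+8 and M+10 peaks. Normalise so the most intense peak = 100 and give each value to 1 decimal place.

0.1 : 1.1 : 10.2 : 45.1 : 100.0 : 88.7

Expanding (0.184 + 0.816)^5:
P(M) = 0.184^5 = 0.000211
P(M+2) = 5 × 0.184^4 × 0.816^1 = 0.004677
P(M+4) = 10 × 0.184^3 × 0.816^2 = 0.041480
P(M+6) = 10 × 0.184^2 × 0.816^3 = 0.183953
P(M+8) = 5 × 0.184^1 × 0.816^4 = 0.407895
P(M+10) = 0.816^5 = 0.361785
The M+8 peak is largest (0.407895); scaling to 100 gives 0.1 : 1.1 : 10.2 : 45.1 : 100.0 : 88.7.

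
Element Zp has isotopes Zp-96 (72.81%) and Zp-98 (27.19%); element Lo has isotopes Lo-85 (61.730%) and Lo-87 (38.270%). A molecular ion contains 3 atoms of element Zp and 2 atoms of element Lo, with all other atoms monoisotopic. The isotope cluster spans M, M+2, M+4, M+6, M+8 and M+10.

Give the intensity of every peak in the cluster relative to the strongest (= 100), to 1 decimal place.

Element Zp pattern (n=3): 0.38598737 : 0.43242672 : 0.16148445 : 0.02010146
Element Lo pattern (n=2): 0.38105929 : 0.47248142 : 0.14645929
Convolve the two distributions (both contribute in 2-u steps):
  M: 0.38598737×0.38105929 = 0.147084
  M+2: 0.38598737×0.47248142 + 0.43242672×0.38105929 = 0.347152
  M+4: 0.38598737×0.14645929 + 0.43242672×0.47248142 + 0.16148445×0.38105929 = 0.322380
  M+6: 0.43242672×0.14645929 + 0.16148445×0.47248142 + 0.02010146×0.38105929 = 0.147291
  M+8: 0.16148445×0.14645929 + 0.02010146×0.47248142 = 0.033148
  M+10: 0.02010146×0.14645929 = 0.002944
Scale to base peak (0.347152) = 100: 42.4 : 100.0 : 92.9 : 42.4 : 9.5 : 0.8

42.4 : 100.0 : 92.9 : 42.4 : 9.5 : 0.8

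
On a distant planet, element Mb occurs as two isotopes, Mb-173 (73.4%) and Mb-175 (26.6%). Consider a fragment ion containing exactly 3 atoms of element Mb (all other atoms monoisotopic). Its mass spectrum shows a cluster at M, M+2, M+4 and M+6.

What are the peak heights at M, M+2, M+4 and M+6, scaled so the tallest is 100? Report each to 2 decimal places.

The 3 Mb atoms are independent, so intensities follow the terms of (0.734 + 0.266)^3.
P(M) = 0.734^3 = 0.395447
P(M+2) = 3 × 0.734^2 × 0.266^1 = 0.429927
P(M+4) = 3 × 0.734^1 × 0.266^2 = 0.155805
P(M+6) = 0.266^3 = 0.018821
The M+2 peak is largest (0.429927); scaling to 100 gives 91.98 : 100.00 : 36.24 : 4.38.

91.98 : 100.00 : 36.24 : 4.38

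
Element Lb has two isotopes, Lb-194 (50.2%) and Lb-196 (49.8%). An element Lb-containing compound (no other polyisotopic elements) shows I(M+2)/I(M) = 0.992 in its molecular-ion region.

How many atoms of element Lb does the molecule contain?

1

The M+2/M ratio from n Lb atoms is n · q/p = n · 0.498/0.502.
n = 0.992 × 0.502/0.498 = 1.00 ≈ 1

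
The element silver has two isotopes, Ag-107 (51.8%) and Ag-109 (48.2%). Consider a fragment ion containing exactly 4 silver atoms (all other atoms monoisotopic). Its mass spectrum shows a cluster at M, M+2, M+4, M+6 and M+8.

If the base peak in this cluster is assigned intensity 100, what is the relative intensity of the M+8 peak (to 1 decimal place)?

Binomial terms of (0.518 + 0.482)^4: M 0.0720, M+2 0.2680, M+4 0.3740, M+6 0.2320, M+8 0.0540 → M+4 is the base peak.
P(M+4) = C(4,2) × 0.518^2 × 0.482^2 = 6 × 0.268324 × 0.232324 = 0.374029 (base)
P(M+8) = C(4,4) × 0.518^0 × 0.482^4 = 1 × 1.0000 × 0.05397444 = 0.053974
Relative intensity = 0.053974 / 0.374029 × 100 = 14.4

14.4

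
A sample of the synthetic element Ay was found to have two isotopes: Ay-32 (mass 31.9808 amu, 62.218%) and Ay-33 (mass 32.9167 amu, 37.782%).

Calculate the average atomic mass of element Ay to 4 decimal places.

32.3344 amu

Average mass = Σ (abundance × isotope mass) = 0.62218 × 31.9808 + 0.37782 × 32.9167
= 19.89781 + 12.43659 = 32.33440 amu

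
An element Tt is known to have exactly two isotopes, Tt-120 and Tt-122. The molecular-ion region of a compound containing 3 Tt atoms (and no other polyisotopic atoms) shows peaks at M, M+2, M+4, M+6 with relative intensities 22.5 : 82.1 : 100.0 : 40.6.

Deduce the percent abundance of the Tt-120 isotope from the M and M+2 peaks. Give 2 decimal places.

Let p = fractional abundance of Tt-120. I(M+2)/I(M) = [C(3,1)·p^2·(1−p)] / p^3 = 3·(1−p)/p = 82.1/22.5 = 3.6489
(1−p)/p = 3.6489/3 = 1.2163  ⇒  p = 1/(1 + 1.2163) = 0.4512
Tt-120: 45.12%, Tt-122: 54.88%.

45.12%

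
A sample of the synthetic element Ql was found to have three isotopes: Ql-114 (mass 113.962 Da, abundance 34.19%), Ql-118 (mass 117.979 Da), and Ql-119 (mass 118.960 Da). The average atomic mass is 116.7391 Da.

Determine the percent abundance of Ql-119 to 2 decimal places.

Let x and y be the fractions of Ql-118 and Ql-119. Then x + y = 1 − 0.3419 = 0.6581 and 117.979x + 118.960y = 116.7391 − 0.3419×113.962 = 77.7754922.
Substituting: 117.979x + 118.960(0.6581 − x) = 77.7754922
(117.979 − 118.960)x = -0.5120838  ⇒  x = 0.52200, y = 0.13610
Ql-118: 52.20%, Ql-119: 13.61%.

13.61%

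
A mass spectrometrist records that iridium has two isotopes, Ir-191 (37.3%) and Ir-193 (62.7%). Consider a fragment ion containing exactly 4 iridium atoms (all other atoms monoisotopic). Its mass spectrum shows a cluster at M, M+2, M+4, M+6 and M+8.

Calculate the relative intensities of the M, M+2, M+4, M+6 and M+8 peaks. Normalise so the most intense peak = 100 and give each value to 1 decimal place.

5.3 : 35.4 : 89.2 : 100.0 : 42.0

Each Ir atom is independently Ir-191 (p = 0.373) or Ir-193 (q = 0.627); the cluster is the binomial expansion (p + q)^4.
P(M) = 0.373^4 = 0.019357
P(M+2) = 4 × 0.373^3 × 0.627^1 = 0.130153
P(M+4) = 6 × 0.373^2 × 0.627^2 = 0.328174
P(M+6) = 4 × 0.373^1 × 0.627^3 = 0.367766
P(M+8) = 0.627^4 = 0.154550
The M+6 peak is largest (0.367766); scaling to 100 gives 5.3 : 35.4 : 89.2 : 100.0 : 42.0.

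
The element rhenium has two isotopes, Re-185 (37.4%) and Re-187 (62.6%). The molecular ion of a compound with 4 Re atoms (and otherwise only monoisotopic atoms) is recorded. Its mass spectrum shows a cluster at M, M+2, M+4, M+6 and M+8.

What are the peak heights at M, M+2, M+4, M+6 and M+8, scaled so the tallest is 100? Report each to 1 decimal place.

Each Re atom is independently Re-185 (p = 0.374) or Re-187 (q = 0.626); the cluster is the binomial expansion (p + q)^4.
P(M) = 0.374^4 = 0.019565
P(M+2) = 4 × 0.374^3 × 0.626^1 = 0.130993
P(M+4) = 6 × 0.374^2 × 0.626^2 = 0.328884
P(M+6) = 4 × 0.374^1 × 0.626^3 = 0.366990
P(M+8) = 0.626^4 = 0.153567
The M+6 peak is largest (0.366990); scaling to 100 gives 5.3 : 35.7 : 89.6 : 100.0 : 41.8.

5.3 : 35.7 : 89.6 : 100.0 : 41.8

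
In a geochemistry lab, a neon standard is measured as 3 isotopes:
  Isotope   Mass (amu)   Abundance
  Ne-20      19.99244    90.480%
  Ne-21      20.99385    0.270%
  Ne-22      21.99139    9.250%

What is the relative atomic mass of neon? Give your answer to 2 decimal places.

20.18 amu

Ar = Σ fᵢ·mᵢ = 0.90480 × 19.99244 + 0.00270 × 20.99385 + 0.09250 × 21.99139
= 18.089160 + 0.056683 + 2.034204 = 20.180047 amu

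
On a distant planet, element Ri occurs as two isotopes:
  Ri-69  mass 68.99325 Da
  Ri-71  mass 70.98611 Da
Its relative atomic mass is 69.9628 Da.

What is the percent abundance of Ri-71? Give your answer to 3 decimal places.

With x = fraction of Ri-69 (so Ri-71 is 1 − x):
68.99325·x + 70.98611·(1 − x) = 69.9628
(68.99325 − 70.98611)·x = 69.9628 − 70.98611
x = -1.02331 / -1.99286 = 0.51349 → 51.349% Ri-69, 48.651% Ri-71.

48.651%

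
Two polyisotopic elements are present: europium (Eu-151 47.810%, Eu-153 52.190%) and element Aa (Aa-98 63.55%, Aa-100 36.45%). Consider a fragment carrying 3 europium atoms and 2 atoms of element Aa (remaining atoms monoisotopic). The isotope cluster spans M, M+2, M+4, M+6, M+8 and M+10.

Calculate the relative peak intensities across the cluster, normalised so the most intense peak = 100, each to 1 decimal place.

13.1 : 57.7 : 100.0 : 84.6 : 34.8 : 5.6

Europium pattern (n=3): 0.10928391 : 0.3578871 : 0.39067407 : 0.14215492
Element Aa pattern (n=2): 0.40386025 : 0.4632795 : 0.13286025
Convolve the two distributions (both contribute in 2-u steps):
  M: 0.10928391×0.40386025 = 0.044135
  M+2: 0.10928391×0.4632795 + 0.3578871×0.40386025 = 0.195165
  M+4: 0.10928391×0.13286025 + 0.3578871×0.4632795 + 0.39067407×0.40386025 = 0.338099
  M+6: 0.3578871×0.13286025 + 0.39067407×0.4632795 + 0.14215492×0.40386025 = 0.285951
  M+8: 0.39067407×0.13286025 + 0.14215492×0.4632795 = 0.117763
  M+10: 0.14215492×0.13286025 = 0.018887
Scale to base peak (0.338099) = 100: 13.1 : 57.7 : 100.0 : 84.6 : 34.8 : 5.6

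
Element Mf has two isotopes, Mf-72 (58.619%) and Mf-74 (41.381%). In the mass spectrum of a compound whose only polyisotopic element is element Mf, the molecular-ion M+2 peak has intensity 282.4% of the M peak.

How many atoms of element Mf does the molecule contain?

For n independent Mf atoms, I(M+2)/I(M) = n · (abundance Mf-74) / (abundance Mf-72) = n · 0.41381/0.58619.
n = 2.824 × 0.58619/0.41381 = 4.00 ≈ 4

4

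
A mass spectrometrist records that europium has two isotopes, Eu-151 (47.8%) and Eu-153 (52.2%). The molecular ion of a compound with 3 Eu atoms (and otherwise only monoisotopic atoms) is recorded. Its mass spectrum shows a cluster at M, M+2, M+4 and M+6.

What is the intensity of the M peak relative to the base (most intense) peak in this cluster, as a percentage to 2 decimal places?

27.95%

Term probabilities: M 0.1092, M+2 0.3578, M+4 0.3907, M+6 0.1422. Base peak = M+4.
P(M+4) = C(3,2) × 0.478^1 × 0.522^2 = 3 × 0.4780 × 0.272484 = 0.390742 (base)
P(M) = C(3,0) × 0.478^3 × 0.522^0 = 1 × 0.10921535 × 1.0000 = 0.109215
Relative intensity = 0.109215 / 0.390742 × 100 = 27.95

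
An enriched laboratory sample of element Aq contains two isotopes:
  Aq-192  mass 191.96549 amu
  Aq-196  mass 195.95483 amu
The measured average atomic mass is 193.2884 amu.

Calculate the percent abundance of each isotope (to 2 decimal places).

Writing the weighted mean with unknown fraction x of Aq-192:
191.96549·x + 195.95483·(1 − x) = 193.2884
(191.96549 − 195.95483)·x = 193.2884 − 195.95483
x = -2.66643 / -3.98934 = 0.66839 → 66.84% Aq-192, 33.16% Aq-196.

Aq-192: 66.84%, Aq-196: 33.16%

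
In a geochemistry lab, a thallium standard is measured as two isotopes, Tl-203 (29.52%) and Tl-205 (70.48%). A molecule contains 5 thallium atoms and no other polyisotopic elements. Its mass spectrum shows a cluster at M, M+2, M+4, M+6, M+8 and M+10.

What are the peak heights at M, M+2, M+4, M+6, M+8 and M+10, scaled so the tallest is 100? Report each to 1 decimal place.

0.6 : 7.3 : 35.1 : 83.8 : 100.0 : 47.8

The 5 Tl atoms are independent, so intensities follow the terms of (0.2952 + 0.7048)^5.
P(M) = 0.2952^5 = 0.002242
P(M+2) = 5 × 0.2952^4 × 0.7048^1 = 0.026761
P(M+4) = 10 × 0.2952^3 × 0.7048^2 = 0.127785
P(M+6) = 10 × 0.2952^2 × 0.7048^3 = 0.305092
P(M+8) = 5 × 0.2952^1 × 0.7048^4 = 0.364208
P(M+10) = 0.7048^5 = 0.173912
The M+8 peak is largest (0.364208); scaling to 100 gives 0.6 : 7.3 : 35.1 : 83.8 : 100.0 : 47.8.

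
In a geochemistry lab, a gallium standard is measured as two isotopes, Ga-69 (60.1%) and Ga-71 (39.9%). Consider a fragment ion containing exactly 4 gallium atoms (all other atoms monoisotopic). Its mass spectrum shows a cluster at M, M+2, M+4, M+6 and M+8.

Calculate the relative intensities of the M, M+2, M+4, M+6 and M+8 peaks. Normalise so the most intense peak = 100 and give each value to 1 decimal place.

Each Ga atom is independently Ga-69 (p = 0.601) or Ga-71 (q = 0.399); the cluster is the binomial expansion (p + q)^4.
P(M) = 0.601^4 = 0.130466
P(M+2) = 4 × 0.601^3 × 0.399^1 = 0.346463
P(M+4) = 6 × 0.601^2 × 0.399^2 = 0.345021
P(M+6) = 4 × 0.601^1 × 0.399^3 = 0.152705
P(M+8) = 0.399^4 = 0.025345
The M+2 peak is largest (0.346463); scaling to 100 gives 37.7 : 100.0 : 99.6 : 44.1 : 7.3.

37.7 : 100.0 : 99.6 : 44.1 : 7.3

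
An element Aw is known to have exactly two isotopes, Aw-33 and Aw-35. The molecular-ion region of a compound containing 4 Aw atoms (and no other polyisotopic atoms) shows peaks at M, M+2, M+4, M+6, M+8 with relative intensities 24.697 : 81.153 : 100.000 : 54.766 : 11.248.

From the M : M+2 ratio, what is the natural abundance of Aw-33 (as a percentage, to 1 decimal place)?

54.9%

Let p = fractional abundance of Aw-33. I(M+2)/I(M) = [C(4,1)·p^3·(1−p)] / p^4 = 4·(1−p)/p = 81.153/24.697 = 3.2859
(1−p)/p = 3.2859/4 = 0.8215  ⇒  p = 1/(1 + 0.8215) = 0.5490
Aw-33: 54.9%, Aw-35: 45.1%.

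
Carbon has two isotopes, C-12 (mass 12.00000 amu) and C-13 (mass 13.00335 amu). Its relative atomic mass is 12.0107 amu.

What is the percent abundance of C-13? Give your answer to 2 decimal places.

Writing the weighted mean with unknown fraction x of C-12:
12.00000·x + 13.00335·(1 − x) = 12.0107
(12.00000 − 13.00335)·x = 12.0107 − 13.00335
x = -0.99265 / -1.00335 = 0.98934 → 98.93% C-12, 1.07% C-13.

1.07%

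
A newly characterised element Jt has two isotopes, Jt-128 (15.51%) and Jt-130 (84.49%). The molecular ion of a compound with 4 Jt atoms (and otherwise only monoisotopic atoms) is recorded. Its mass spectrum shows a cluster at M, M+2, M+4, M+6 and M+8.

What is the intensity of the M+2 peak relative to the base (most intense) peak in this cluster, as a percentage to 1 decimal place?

2.5%

Binomial terms of (0.1551 + 0.8449)^4: M 0.0006, M+2 0.0126, M+4 0.1030, M+6 0.3742, M+8 0.5096 → M+8 is the base peak.
P(M+8) = C(4,4) × 0.1551^0 × 0.8449^4 = 1 × 1.0000 × 0.5095904 = 0.509590 (base)
P(M+2) = C(4,1) × 0.1551^3 × 0.8449^1 = 4 × 0.00373109 × 0.8449 = 0.012610
Relative intensity = 0.012610 / 0.509590 × 100 = 2.5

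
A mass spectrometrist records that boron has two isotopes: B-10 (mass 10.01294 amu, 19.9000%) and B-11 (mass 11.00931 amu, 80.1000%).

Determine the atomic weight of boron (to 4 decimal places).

10.8110 amu

Ar = Σ fᵢ·mᵢ = 0.199000 × 10.01294 + 0.801000 × 11.00931
= 1.992575 + 8.818457 = 10.811032 amu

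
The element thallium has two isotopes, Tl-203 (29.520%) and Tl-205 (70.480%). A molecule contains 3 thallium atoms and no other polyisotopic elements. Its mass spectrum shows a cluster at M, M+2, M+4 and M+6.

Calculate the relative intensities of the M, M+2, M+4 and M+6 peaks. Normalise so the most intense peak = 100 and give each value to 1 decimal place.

5.8 : 41.9 : 100.0 : 79.6

Each Tl atom is independently Tl-203 (p = 0.29520) or Tl-205 (q = 0.70480); the cluster is the binomial expansion (p + q)^3.
P(M) = 0.29520^3 = 0.025725
P(M+2) = 3 × 0.29520^2 × 0.70480^1 = 0.184255
P(M+4) = 3 × 0.29520^1 × 0.70480^2 = 0.439916
P(M+6) = 0.70480^3 = 0.350104
The M+4 peak is largest (0.439916); scaling to 100 gives 5.8 : 41.9 : 100.0 : 79.6.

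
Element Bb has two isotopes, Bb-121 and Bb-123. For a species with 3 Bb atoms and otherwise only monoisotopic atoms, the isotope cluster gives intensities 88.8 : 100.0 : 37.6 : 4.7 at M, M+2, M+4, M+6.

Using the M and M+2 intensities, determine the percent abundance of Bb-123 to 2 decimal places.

27.29%

Let p = fractional abundance of Bb-121. I(M+2)/I(M) = [C(3,1)·p^2·(1−p)] / p^3 = 3·(1−p)/p = 100.0/88.8 = 1.1261
(1−p)/p = 1.1261/3 = 0.3754  ⇒  p = 1/(1 + 0.3754) = 0.7271
Bb-121: 72.71%, Bb-123: 27.29%.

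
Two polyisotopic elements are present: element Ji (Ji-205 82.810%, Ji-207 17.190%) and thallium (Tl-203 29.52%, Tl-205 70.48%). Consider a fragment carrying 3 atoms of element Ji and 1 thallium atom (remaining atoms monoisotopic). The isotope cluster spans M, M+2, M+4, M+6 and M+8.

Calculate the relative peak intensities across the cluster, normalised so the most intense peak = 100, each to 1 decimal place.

Element Ji pattern (n=3): 0.56786925 : 0.35364107 : 0.0734101 : 0.00507958
Thallium pattern (n=1): 0.2952 : 0.7048
Convolve the two distributions (both contribute in 2-u steps):
  M: 0.56786925×0.2952 = 0.167635
  M+2: 0.56786925×0.7048 + 0.35364107×0.2952 = 0.504629
  M+4: 0.35364107×0.7048 + 0.0734101×0.2952 = 0.270917
  M+6: 0.0734101×0.7048 + 0.00507958×0.2952 = 0.053239
  M+8: 0.00507958×0.7048 = 0.003580
Scale to base peak (0.504629) = 100: 33.2 : 100.0 : 53.7 : 10.6 : 0.7

33.2 : 100.0 : 53.7 : 10.6 : 0.7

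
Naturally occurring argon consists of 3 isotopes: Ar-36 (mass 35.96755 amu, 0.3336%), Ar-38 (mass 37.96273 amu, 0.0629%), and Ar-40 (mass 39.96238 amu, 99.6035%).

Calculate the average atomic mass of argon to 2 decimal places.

Average mass = Σ (abundance × isotope mass) = 0.003336 × 35.96755 + 0.000629 × 37.96273 + 0.996035 × 39.96238
= 0.119988 + 0.023879 + 39.803929 = 39.947796 amu

39.95 amu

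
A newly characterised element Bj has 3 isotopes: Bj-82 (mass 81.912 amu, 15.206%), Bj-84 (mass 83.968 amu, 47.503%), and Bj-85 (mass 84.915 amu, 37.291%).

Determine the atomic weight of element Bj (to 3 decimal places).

The abundance-weighted mean is 0.15206 × 81.912 + 0.47503 × 83.968 + 0.37291 × 84.915
= 12.4555 + 39.8873 + 31.6657 = 84.0085 amu

84.009 amu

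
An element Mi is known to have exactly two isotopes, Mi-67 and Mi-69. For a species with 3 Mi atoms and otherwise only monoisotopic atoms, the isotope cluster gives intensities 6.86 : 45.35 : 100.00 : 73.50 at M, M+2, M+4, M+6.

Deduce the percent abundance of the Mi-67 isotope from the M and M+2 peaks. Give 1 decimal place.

31.2%

Let p = fractional abundance of Mi-67. I(M+2)/I(M) = [C(3,1)·p^2·(1−p)] / p^3 = 3·(1−p)/p = 45.35/6.86 = 6.6108
(1−p)/p = 6.6108/3 = 2.2036  ⇒  p = 1/(1 + 2.2036) = 0.3121
Mi-67: 31.2%, Mi-69: 68.8%.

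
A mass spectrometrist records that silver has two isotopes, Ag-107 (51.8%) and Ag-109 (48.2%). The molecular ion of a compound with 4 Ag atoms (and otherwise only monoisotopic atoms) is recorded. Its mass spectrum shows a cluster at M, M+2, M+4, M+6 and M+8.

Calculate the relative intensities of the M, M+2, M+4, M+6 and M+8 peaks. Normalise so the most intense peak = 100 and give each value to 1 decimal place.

Each Ag atom is independently Ag-107 (p = 0.518) or Ag-109 (q = 0.482); the cluster is the binomial expansion (p + q)^4.
P(M) = 0.518^4 = 0.071998
P(M+2) = 4 × 0.518^3 × 0.482^1 = 0.267976
P(M+4) = 6 × 0.518^2 × 0.482^2 = 0.374029
P(M+6) = 4 × 0.518^1 × 0.482^3 = 0.232023
P(M+8) = 0.482^4 = 0.053974
The M+4 peak is largest (0.374029); scaling to 100 gives 19.2 : 71.6 : 100.0 : 62.0 : 14.4.

19.2 : 71.6 : 100.0 : 62.0 : 14.4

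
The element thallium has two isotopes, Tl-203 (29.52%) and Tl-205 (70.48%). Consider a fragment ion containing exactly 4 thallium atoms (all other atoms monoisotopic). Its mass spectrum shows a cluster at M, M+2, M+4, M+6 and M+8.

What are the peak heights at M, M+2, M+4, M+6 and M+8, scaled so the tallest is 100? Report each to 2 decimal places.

1.84 : 17.54 : 62.83 : 100.00 : 59.69

Expanding (0.2952 + 0.7048)^4:
P(M) = 0.2952^4 = 0.007594
P(M+2) = 4 × 0.2952^3 × 0.7048^1 = 0.072523
P(M+4) = 6 × 0.2952^2 × 0.7048^2 = 0.259726
P(M+6) = 4 × 0.2952^1 × 0.7048^3 = 0.413403
P(M+8) = 0.7048^4 = 0.246754
The M+6 peak is largest (0.413403); scaling to 100 gives 1.84 : 17.54 : 62.83 : 100.00 : 59.69.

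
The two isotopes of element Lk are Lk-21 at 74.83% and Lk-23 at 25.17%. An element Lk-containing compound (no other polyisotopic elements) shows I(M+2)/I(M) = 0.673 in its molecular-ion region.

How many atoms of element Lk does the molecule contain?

For n independent Lk atoms, I(M+2)/I(M) = n · (abundance Lk-23) / (abundance Lk-21) = n · 0.2517/0.7483.
n = 0.673 × 0.7483/0.2517 = 2.00 ≈ 2

2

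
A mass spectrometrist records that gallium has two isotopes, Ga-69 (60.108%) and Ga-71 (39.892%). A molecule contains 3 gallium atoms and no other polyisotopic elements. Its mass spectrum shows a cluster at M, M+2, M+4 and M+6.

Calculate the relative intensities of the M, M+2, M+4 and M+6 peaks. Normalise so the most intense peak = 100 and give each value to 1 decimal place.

50.2 : 100.0 : 66.4 : 14.7

Each Ga atom is independently Ga-69 (p = 0.60108) or Ga-71 (q = 0.39892); the cluster is the binomial expansion (p + q)^3.
P(M) = 0.60108^3 = 0.217169
P(M+2) = 3 × 0.60108^2 × 0.39892^1 = 0.432386
P(M+4) = 3 × 0.60108^1 × 0.39892^2 = 0.286963
P(M+6) = 0.39892^3 = 0.063483
The M+2 peak is largest (0.432386); scaling to 100 gives 50.2 : 100.0 : 66.4 : 14.7.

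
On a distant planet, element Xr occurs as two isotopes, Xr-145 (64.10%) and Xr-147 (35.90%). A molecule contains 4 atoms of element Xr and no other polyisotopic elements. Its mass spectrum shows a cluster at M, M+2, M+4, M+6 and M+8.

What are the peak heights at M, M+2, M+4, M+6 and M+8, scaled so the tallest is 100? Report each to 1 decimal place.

44.6 : 100.0 : 84.0 : 31.4 : 4.4

Each Xr atom is independently Xr-145 (p = 0.6410) or Xr-147 (q = 0.3590); the cluster is the binomial expansion (p + q)^4.
P(M) = 0.6410^4 = 0.168823
P(M+2) = 4 × 0.6410^3 × 0.3590^1 = 0.378206
P(M+4) = 6 × 0.6410^2 × 0.3590^2 = 0.317729
P(M+6) = 4 × 0.6410^1 × 0.3590^3 = 0.118632
P(M+8) = 0.3590^4 = 0.016610
The M+2 peak is largest (0.378206); scaling to 100 gives 44.6 : 100.0 : 84.0 : 31.4 : 4.4.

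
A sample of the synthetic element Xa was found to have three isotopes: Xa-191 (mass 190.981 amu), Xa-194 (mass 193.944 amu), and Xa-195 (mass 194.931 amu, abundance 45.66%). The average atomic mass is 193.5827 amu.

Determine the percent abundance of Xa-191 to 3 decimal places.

27.403%

Let x and y be the fractions of Xa-191 and Xa-194. Then x + y = 1 − 0.4566 = 0.5434 and 190.981x + 193.944y = 193.5827 − 0.4566×194.931 = 104.5772054.
Substituting: 190.981x + 193.944(0.5434 − x) = 104.5772054
(190.981 − 193.944)x = -0.8119642  ⇒  x = 0.27403, y = 0.26937
Xa-191: 27.403%, Xa-194: 26.937%.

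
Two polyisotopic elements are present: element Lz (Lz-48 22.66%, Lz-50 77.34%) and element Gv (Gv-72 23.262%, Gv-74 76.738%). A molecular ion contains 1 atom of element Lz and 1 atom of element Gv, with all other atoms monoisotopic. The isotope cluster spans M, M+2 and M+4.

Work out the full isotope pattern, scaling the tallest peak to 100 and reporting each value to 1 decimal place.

8.9 : 59.6 : 100.0

Element Lz pattern (n=1): 0.2266 : 0.7734
Element Gv pattern (n=1): 0.23262 : 0.76738
Convolve the two distributions (both contribute in 2-u steps):
  M: 0.2266×0.23262 = 0.052712
  M+2: 0.2266×0.76738 + 0.7734×0.23262 = 0.353797
  M+4: 0.7734×0.76738 = 0.593492
Scale to base peak (0.593492) = 100: 8.9 : 59.6 : 100.0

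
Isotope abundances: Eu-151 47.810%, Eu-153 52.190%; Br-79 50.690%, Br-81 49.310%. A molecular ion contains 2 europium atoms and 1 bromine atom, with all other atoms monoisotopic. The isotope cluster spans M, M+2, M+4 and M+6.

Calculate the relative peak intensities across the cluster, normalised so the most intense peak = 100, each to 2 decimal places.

Europium pattern (n=2): 0.22857961 : 0.49904078 : 0.27237961
Bromine pattern (n=1): 0.5069 : 0.4931
Convolve the two distributions (both contribute in 2-u steps):
  M: 0.22857961×0.5069 = 0.115867
  M+2: 0.22857961×0.4931 + 0.49904078×0.5069 = 0.365676
  M+4: 0.49904078×0.4931 + 0.27237961×0.5069 = 0.384146
  M+6: 0.27237961×0.4931 = 0.134310
Scale to base peak (0.384146) = 100: 30.16 : 95.19 : 100.00 : 34.96

30.16 : 95.19 : 100.00 : 34.96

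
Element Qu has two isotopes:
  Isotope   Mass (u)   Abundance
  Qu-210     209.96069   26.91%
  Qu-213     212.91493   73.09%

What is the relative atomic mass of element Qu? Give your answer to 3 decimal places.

212.120 u

Weight each isotope mass by its fractional abundance: 0.2691 × 209.96069 + 0.7309 × 212.91493
= 56.500422 + 155.619522 = 212.119944 u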